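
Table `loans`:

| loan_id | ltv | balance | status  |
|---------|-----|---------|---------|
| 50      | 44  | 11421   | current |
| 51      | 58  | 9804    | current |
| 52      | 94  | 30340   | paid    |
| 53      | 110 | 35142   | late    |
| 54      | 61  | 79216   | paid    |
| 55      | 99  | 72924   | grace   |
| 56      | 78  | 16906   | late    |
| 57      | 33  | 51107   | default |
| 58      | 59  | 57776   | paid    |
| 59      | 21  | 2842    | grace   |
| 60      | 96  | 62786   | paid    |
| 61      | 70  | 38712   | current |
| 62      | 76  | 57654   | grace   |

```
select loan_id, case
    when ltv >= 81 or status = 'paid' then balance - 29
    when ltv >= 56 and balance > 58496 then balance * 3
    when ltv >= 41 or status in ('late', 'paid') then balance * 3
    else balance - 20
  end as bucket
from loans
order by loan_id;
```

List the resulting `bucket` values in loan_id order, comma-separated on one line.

loan_id=50: ltv >= 41 or status in ('late', 'paid') → 34263
loan_id=51: ltv >= 41 or status in ('late', 'paid') → 29412
loan_id=52: ltv >= 81 or status = 'paid' → 30311
loan_id=53: ltv >= 81 or status = 'paid' → 35113
loan_id=54: ltv >= 81 or status = 'paid' → 79187
loan_id=55: ltv >= 81 or status = 'paid' → 72895
loan_id=56: ltv >= 41 or status in ('late', 'paid') → 50718
loan_id=57: ELSE → 51087
loan_id=58: ltv >= 81 or status = 'paid' → 57747
loan_id=59: ELSE → 2822
loan_id=60: ltv >= 81 or status = 'paid' → 62757
loan_id=61: ltv >= 41 or status in ('late', 'paid') → 116136
loan_id=62: ltv >= 41 or status in ('late', 'paid') → 172962

34263, 29412, 30311, 35113, 79187, 72895, 50718, 51087, 57747, 2822, 62757, 116136, 172962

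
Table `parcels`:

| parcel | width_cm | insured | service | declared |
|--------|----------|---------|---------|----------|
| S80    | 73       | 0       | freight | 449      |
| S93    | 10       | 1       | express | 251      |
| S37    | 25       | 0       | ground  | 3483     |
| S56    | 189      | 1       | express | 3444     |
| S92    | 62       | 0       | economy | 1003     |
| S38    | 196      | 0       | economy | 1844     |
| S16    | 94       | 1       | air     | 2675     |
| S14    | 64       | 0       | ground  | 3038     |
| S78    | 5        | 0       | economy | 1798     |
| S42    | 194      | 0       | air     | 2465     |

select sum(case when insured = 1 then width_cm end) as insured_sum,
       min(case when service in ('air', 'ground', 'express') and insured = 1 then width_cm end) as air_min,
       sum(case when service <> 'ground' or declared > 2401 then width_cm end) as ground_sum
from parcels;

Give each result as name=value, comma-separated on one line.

insured_sum=293, air_min=10, ground_sum=912

[insured_sum: insured = 1]
parcel=S80: ✗
parcel=S93: ✓ → 10
parcel=S37: ✗
parcel=S56: ✓ → 189
parcel=S92: ✗
parcel=S38: ✗
parcel=S16: ✓ → 94
parcel=S14: ✗
parcel=S78: ✗
parcel=S42: ✗
insured_sum = 10 + 189 + 94 = 293
—
[air_min: service in ('air', 'ground', 'express') and insured = 1]
parcel=S80: ✗
parcel=S93: ✓ → 10
parcel=S37: ✗
parcel=S56: ✓ → 189
parcel=S92: ✗
parcel=S38: ✗
parcel=S16: ✓ → 94
parcel=S14: ✗
parcel=S78: ✗
parcel=S42: ✗
air_min = MIN(10, 189, 94) = 10
—
[ground_sum: service <> 'ground' or declared > 2401]
parcel=S80: ✓ → 73
parcel=S93: ✓ → 10
parcel=S37: ✓ → 25
parcel=S56: ✓ → 189
parcel=S92: ✓ → 62
parcel=S38: ✓ → 196
parcel=S16: ✓ → 94
parcel=S14: ✓ → 64
parcel=S78: ✓ → 5
parcel=S42: ✓ → 194
ground_sum = 73 + 10 + 25 + 189 + 62 + 196 + 94 + 64 + 5 + 194 = 912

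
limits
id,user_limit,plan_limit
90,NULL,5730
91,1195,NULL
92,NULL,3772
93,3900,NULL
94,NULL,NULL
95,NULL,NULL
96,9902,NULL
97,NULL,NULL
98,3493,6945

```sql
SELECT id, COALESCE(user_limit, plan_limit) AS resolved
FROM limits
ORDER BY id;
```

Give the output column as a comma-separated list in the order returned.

id=90: user_limit=NULL, plan_limit=5730 → 5730
id=91: user_limit=1195 → 1195
id=92: user_limit=NULL, plan_limit=3772 → 3772
id=93: user_limit=3900 → 3900
id=94: user_limit=NULL, plan_limit=NULL (all NULL) → NULL
id=95: user_limit=NULL, plan_limit=NULL (all NULL) → NULL
id=96: user_limit=9902 → 9902
id=97: user_limit=NULL, plan_limit=NULL (all NULL) → NULL
id=98: user_limit=3493 → 3493

5730, 1195, 3772, 3900, NULL, NULL, 9902, NULL, 3493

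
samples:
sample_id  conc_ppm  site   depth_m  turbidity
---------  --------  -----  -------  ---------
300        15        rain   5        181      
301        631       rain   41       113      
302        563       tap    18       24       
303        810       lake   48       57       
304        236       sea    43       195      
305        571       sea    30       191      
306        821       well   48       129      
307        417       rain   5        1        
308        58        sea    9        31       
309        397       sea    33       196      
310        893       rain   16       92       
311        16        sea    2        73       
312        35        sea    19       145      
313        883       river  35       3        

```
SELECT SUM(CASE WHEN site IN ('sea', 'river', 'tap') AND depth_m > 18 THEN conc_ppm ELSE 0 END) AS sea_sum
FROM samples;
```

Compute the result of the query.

sample_id=300: ✗
sample_id=301: ✗
sample_id=302: ✗
sample_id=303: ✗
sample_id=304: ✓ → 236
sample_id=305: ✓ → 571
sample_id=306: ✗
sample_id=307: ✗
sample_id=308: ✗
sample_id=309: ✓ → 397
sample_id=310: ✗
sample_id=311: ✗
sample_id=312: ✓ → 35
sample_id=313: ✓ → 883
sea_sum = 236 + 571 + 397 + 35 + 883 = 2122

2122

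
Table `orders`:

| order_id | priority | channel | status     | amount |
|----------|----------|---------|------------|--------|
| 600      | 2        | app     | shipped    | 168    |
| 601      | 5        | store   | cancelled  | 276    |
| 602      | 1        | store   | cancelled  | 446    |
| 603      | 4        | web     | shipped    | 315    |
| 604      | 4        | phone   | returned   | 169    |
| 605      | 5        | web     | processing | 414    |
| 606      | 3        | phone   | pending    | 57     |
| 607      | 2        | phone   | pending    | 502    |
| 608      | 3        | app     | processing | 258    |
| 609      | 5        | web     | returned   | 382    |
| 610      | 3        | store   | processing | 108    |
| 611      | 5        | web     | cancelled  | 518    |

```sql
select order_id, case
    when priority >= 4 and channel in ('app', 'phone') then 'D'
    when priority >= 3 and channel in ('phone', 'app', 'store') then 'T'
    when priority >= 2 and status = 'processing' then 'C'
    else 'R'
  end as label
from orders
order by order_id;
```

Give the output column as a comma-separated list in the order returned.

order_id=600: ELSE → R
order_id=601: priority >= 3 and channel in ('phone', 'app', 'store') → T
order_id=602: ELSE → R
order_id=603: ELSE → R
order_id=604: priority >= 4 and channel in ('app', 'phone') → D
order_id=605: priority >= 2 and status = 'processing' → C
order_id=606: priority >= 3 and channel in ('phone', 'app', 'store') → T
order_id=607: ELSE → R
order_id=608: priority >= 3 and channel in ('phone', 'app', 'store') → T
order_id=609: ELSE → R
order_id=610: priority >= 3 and channel in ('phone', 'app', 'store') → T
order_id=611: ELSE → R

R, T, R, R, D, C, T, R, T, R, T, R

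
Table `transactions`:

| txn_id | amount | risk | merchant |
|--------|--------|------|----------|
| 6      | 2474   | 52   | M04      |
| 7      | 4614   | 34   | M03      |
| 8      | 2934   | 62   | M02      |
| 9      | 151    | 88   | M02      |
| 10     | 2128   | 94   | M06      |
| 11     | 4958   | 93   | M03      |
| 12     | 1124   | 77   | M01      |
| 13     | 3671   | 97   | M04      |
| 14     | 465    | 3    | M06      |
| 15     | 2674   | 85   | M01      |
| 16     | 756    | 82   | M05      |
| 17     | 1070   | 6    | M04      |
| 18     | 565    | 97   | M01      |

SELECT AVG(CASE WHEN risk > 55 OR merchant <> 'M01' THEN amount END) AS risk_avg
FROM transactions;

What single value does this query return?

2121.8461538462

txn_id=6: ✓ → 2474
txn_id=7: ✓ → 4614
txn_id=8: ✓ → 2934
txn_id=9: ✓ → 151
txn_id=10: ✓ → 2128
txn_id=11: ✓ → 4958
txn_id=12: ✓ → 1124
txn_id=13: ✓ → 3671
txn_id=14: ✓ → 465
txn_id=15: ✓ → 2674
txn_id=16: ✓ → 756
txn_id=17: ✓ → 1070
txn_id=18: ✓ → 565
risk_avg = (2474 + 4614 + 2934 + 151 + 2128 + 4958 + 1124 + 3671 + 465 + 2674 + 756 + 1070 + 565) / 13 = 2121.8461538462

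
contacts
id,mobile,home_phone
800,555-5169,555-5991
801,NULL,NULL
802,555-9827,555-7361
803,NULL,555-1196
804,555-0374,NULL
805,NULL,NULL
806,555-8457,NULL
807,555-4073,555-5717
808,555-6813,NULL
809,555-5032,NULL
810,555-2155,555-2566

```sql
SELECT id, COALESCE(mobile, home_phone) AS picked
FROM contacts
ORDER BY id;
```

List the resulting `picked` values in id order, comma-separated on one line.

555-5169, NULL, 555-9827, 555-1196, 555-0374, NULL, 555-8457, 555-4073, 555-6813, 555-5032, 555-2155

id=800: mobile=555-5169 → 555-5169
id=801: mobile=NULL, home_phone=NULL (all NULL) → NULL
id=802: mobile=555-9827 → 555-9827
id=803: mobile=NULL, home_phone=555-1196 → 555-1196
id=804: mobile=555-0374 → 555-0374
id=805: mobile=NULL, home_phone=NULL (all NULL) → NULL
id=806: mobile=555-8457 → 555-8457
id=807: mobile=555-4073 → 555-4073
id=808: mobile=555-6813 → 555-6813
id=809: mobile=555-5032 → 555-5032
id=810: mobile=555-2155 → 555-2155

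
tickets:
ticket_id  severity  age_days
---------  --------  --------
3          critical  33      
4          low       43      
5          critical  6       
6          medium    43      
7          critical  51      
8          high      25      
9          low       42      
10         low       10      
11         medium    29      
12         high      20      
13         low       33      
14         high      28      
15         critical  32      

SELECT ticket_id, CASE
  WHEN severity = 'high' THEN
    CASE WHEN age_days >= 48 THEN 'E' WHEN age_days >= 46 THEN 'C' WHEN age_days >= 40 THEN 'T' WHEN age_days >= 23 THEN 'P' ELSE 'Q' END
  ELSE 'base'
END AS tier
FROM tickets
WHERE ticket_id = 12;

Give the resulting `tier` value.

ticket_id = 12: severity=high, age_days=20.
severity='high' → inner[ELSE] → Q

Q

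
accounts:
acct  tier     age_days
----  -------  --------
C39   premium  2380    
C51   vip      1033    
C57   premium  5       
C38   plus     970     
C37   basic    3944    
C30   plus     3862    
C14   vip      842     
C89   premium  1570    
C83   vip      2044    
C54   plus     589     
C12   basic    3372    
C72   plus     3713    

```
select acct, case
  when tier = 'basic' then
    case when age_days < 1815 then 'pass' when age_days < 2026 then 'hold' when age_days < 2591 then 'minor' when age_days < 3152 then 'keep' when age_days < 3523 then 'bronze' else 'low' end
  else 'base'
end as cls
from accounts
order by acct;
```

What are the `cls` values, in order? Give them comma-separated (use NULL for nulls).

acct=C12: tier='basic' → inner[age_days < 3523] → bronze
acct=C14: tier='vip' → outer ELSE → base
acct=C30: tier='plus' → outer ELSE → base
acct=C37: tier='basic' → inner[ELSE] → low
acct=C38: tier='plus' → outer ELSE → base
acct=C39: tier='premium' → outer ELSE → base
acct=C51: tier='vip' → outer ELSE → base
acct=C54: tier='plus' → outer ELSE → base
acct=C57: tier='premium' → outer ELSE → base
acct=C72: tier='plus' → outer ELSE → base
acct=C83: tier='vip' → outer ELSE → base
acct=C89: tier='premium' → outer ELSE → base

bronze, base, base, low, base, base, base, base, base, base, base, base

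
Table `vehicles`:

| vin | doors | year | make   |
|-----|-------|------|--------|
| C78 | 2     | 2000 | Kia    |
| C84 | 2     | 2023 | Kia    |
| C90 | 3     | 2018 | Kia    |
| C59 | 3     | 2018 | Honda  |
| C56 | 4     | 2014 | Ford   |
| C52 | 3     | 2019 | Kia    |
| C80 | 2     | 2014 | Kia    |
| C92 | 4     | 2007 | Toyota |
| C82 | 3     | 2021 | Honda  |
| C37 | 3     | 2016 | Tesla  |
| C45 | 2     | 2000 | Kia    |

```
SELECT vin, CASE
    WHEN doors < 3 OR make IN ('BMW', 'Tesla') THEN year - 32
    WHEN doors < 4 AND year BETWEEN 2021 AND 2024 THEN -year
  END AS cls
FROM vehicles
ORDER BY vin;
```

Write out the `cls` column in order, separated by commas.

vin=C37: doors < 3 OR make IN ('BMW', 'Tesla') → 1984
vin=C45: doors < 3 OR make IN ('BMW', 'Tesla') → 1968
vin=C52: (no match → NULL) → NULL
vin=C56: (no match → NULL) → NULL
vin=C59: (no match → NULL) → NULL
vin=C78: doors < 3 OR make IN ('BMW', 'Tesla') → 1968
vin=C80: doors < 3 OR make IN ('BMW', 'Tesla') → 1982
vin=C82: doors < 4 AND year BETWEEN 2021 AND 2024 → -2021
vin=C84: doors < 3 OR make IN ('BMW', 'Tesla') → 1991
vin=C90: (no match → NULL) → NULL
vin=C92: (no match → NULL) → NULL

1984, 1968, NULL, NULL, NULL, 1968, 1982, -2021, 1991, NULL, NULL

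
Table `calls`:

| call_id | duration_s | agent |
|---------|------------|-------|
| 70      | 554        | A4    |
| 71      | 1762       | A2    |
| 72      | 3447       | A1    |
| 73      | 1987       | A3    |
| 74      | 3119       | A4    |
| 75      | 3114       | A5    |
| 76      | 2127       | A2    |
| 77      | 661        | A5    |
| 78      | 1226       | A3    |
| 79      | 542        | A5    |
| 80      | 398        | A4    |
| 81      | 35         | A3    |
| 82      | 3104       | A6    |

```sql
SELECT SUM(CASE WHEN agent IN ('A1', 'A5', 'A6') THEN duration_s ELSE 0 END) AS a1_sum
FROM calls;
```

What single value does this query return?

call_id=70: ✗
call_id=71: ✗
call_id=72: ✓ → 3447
call_id=73: ✗
call_id=74: ✗
call_id=75: ✓ → 3114
call_id=76: ✗
call_id=77: ✓ → 661
call_id=78: ✗
call_id=79: ✓ → 542
call_id=80: ✗
call_id=81: ✗
call_id=82: ✓ → 3104
a1_sum = 3447 + 3114 + 661 + 542 + 3104 = 10868

10868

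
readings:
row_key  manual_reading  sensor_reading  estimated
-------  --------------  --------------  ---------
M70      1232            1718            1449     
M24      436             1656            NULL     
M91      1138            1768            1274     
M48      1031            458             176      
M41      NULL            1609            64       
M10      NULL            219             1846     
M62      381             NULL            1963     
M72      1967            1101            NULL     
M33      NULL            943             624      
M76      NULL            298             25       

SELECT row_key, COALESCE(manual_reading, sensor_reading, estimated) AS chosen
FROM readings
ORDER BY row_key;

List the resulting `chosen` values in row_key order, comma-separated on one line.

219, 436, 943, 1609, 1031, 381, 1232, 1967, 298, 1138

row_key=M10: manual_reading=NULL, sensor_reading=219 → 219
row_key=M24: manual_reading=436 → 436
row_key=M33: manual_reading=NULL, sensor_reading=943 → 943
row_key=M41: manual_reading=NULL, sensor_reading=1609 → 1609
row_key=M48: manual_reading=1031 → 1031
row_key=M62: manual_reading=381 → 381
row_key=M70: manual_reading=1232 → 1232
row_key=M72: manual_reading=1967 → 1967
row_key=M76: manual_reading=NULL, sensor_reading=298 → 298
row_key=M91: manual_reading=1138 → 1138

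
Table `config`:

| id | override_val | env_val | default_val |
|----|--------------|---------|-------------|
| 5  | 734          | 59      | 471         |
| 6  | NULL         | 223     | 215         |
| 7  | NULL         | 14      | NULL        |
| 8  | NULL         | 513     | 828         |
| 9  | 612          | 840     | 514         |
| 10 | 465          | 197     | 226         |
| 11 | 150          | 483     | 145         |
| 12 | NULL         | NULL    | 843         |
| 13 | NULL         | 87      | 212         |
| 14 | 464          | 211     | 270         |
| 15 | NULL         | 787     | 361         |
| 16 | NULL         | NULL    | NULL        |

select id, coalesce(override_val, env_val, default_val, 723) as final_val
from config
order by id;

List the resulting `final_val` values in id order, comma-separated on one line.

734, 223, 14, 513, 612, 465, 150, 843, 87, 464, 787, 723

id=5: override_val=734 → 734
id=6: override_val=NULL, env_val=223 → 223
id=7: override_val=NULL, env_val=14 → 14
id=8: override_val=NULL, env_val=513 → 513
id=9: override_val=612 → 612
id=10: override_val=465 → 465
id=11: override_val=150 → 150
id=12: override_val=NULL, env_val=NULL, default_val=843 → 843
id=13: override_val=NULL, env_val=87 → 87
id=14: override_val=464 → 464
id=15: override_val=NULL, env_val=787 → 787
id=16: override_val=NULL, env_val=NULL, default_val=NULL, → literal 723 → 723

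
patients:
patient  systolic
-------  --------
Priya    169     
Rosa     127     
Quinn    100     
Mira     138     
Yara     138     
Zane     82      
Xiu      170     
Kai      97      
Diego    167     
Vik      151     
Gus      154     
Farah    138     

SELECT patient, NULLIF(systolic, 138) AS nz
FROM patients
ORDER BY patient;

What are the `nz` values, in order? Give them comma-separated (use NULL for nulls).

167, NULL, 154, 97, NULL, 169, 100, 127, 151, 170, NULL, 82

patient=Diego: systolic=167 vs 138: differ → 167
patient=Farah: systolic=138 vs 138: equal → NULL
patient=Gus: systolic=154 vs 138: differ → 154
patient=Kai: systolic=97 vs 138: differ → 97
patient=Mira: systolic=138 vs 138: equal → NULL
patient=Priya: systolic=169 vs 138: differ → 169
patient=Quinn: systolic=100 vs 138: differ → 100
patient=Rosa: systolic=127 vs 138: differ → 127
patient=Vik: systolic=151 vs 138: differ → 151
patient=Xiu: systolic=170 vs 138: differ → 170
patient=Yara: systolic=138 vs 138: equal → NULL
patient=Zane: systolic=82 vs 138: differ → 82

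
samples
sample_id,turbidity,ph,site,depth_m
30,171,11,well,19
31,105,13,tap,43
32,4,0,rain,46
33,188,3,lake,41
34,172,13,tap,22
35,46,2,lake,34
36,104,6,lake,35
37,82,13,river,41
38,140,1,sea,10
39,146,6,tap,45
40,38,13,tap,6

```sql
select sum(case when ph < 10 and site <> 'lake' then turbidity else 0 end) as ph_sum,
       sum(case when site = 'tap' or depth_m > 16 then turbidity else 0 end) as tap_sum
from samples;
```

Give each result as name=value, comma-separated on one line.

[ph_sum: ph < 10 and site <> 'lake']
sample_id=30: ✗
sample_id=31: ✗
sample_id=32: ✓ → 4
sample_id=33: ✗
sample_id=34: ✗
sample_id=35: ✗
sample_id=36: ✗
sample_id=37: ✗
sample_id=38: ✓ → 140
sample_id=39: ✓ → 146
sample_id=40: ✗
ph_sum = 4 + 140 + 146 = 290
—
[tap_sum: site = 'tap' or depth_m > 16]
sample_id=30: ✓ → 171
sample_id=31: ✓ → 105
sample_id=32: ✓ → 4
sample_id=33: ✓ → 188
sample_id=34: ✓ → 172
sample_id=35: ✓ → 46
sample_id=36: ✓ → 104
sample_id=37: ✓ → 82
sample_id=38: ✗
sample_id=39: ✓ → 146
sample_id=40: ✓ → 38
tap_sum = 171 + 105 + 4 + 188 + 172 + 46 + 104 + 82 + 146 + 38 = 1056

ph_sum=290, tap_sum=1056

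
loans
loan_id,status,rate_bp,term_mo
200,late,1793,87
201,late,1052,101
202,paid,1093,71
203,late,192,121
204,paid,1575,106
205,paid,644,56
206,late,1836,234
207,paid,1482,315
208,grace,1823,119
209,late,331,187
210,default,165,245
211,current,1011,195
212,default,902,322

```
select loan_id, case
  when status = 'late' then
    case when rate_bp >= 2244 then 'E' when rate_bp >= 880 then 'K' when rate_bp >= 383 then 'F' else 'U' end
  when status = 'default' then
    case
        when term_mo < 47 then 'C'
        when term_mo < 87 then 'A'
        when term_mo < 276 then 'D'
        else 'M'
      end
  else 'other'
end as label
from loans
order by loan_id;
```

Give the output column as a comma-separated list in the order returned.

loan_id=200: status='late' → inner[rate_bp >= 880] → K
loan_id=201: status='late' → inner[rate_bp >= 880] → K
loan_id=202: status='paid' → outer ELSE → other
loan_id=203: status='late' → inner[ELSE] → U
loan_id=204: status='paid' → outer ELSE → other
loan_id=205: status='paid' → outer ELSE → other
loan_id=206: status='late' → inner[rate_bp >= 880] → K
loan_id=207: status='paid' → outer ELSE → other
loan_id=208: status='grace' → outer ELSE → other
loan_id=209: status='late' → inner[ELSE] → U
loan_id=210: status='default' → inner[term_mo < 276] → D
loan_id=211: status='current' → outer ELSE → other
loan_id=212: status='default' → inner[ELSE] → M

K, K, other, U, other, other, K, other, other, U, D, other, M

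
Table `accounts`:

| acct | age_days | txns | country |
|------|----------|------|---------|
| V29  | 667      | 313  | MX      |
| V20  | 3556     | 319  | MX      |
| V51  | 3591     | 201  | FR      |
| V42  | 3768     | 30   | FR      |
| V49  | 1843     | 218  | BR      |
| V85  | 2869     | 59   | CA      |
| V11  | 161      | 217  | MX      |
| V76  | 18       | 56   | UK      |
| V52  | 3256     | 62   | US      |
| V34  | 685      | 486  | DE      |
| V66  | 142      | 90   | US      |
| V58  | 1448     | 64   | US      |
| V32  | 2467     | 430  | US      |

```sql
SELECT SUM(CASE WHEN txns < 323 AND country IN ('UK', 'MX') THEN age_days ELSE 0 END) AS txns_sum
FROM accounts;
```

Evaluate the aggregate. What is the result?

4402

acct=V29: ✓ → 667
acct=V20: ✓ → 3556
acct=V51: ✗
acct=V42: ✗
acct=V49: ✗
acct=V85: ✗
acct=V11: ✓ → 161
acct=V76: ✓ → 18
acct=V52: ✗
acct=V34: ✗
acct=V66: ✗
acct=V58: ✗
acct=V32: ✗
txns_sum = 667 + 3556 + 161 + 18 = 4402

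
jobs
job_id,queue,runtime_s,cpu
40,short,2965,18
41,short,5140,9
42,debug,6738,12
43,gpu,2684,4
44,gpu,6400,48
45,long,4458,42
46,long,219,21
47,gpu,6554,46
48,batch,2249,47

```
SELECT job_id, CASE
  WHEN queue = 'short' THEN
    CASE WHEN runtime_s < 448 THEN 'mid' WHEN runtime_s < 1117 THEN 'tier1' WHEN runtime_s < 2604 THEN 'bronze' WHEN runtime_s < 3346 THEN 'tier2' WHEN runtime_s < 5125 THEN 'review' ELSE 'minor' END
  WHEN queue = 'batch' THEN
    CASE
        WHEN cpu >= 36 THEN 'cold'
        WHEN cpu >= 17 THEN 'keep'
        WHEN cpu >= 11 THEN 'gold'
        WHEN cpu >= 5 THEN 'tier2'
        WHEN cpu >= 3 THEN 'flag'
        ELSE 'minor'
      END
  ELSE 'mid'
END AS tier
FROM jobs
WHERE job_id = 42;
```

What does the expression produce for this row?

job_id = 42: queue=debug, runtime_s=6738, cpu=12.
queue='debug' → outer ELSE → mid

mid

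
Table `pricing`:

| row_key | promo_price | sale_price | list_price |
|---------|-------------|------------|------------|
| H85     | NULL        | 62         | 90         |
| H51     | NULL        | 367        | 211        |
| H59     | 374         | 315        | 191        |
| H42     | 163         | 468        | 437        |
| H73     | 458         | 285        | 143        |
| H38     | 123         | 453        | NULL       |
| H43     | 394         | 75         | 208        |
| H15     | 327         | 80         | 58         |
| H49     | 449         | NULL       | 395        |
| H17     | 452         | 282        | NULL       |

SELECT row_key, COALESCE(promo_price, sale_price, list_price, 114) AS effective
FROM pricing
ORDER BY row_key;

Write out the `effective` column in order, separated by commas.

row_key=H15: promo_price=327 → 327
row_key=H17: promo_price=452 → 452
row_key=H38: promo_price=123 → 123
row_key=H42: promo_price=163 → 163
row_key=H43: promo_price=394 → 394
row_key=H49: promo_price=449 → 449
row_key=H51: promo_price=NULL, sale_price=367 → 367
row_key=H59: promo_price=374 → 374
row_key=H73: promo_price=458 → 458
row_key=H85: promo_price=NULL, sale_price=62 → 62

327, 452, 123, 163, 394, 449, 367, 374, 458, 62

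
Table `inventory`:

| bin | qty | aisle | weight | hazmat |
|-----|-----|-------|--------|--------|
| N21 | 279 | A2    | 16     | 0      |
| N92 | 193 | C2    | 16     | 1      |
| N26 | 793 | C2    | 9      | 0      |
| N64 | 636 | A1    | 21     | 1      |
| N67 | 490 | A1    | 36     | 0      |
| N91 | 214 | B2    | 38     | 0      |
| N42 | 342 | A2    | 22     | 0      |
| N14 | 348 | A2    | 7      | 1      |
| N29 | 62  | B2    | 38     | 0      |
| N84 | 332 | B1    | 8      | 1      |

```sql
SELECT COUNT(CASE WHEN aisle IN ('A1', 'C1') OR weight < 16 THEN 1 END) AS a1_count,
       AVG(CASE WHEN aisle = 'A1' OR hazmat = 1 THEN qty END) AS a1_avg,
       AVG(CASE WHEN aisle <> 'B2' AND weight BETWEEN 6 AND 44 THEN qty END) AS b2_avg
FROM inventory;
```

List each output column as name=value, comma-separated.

[a1_count: aisle IN ('A1', 'C1') OR weight < 16]
bin=N21: ✗
bin=N92: ✗
bin=N26: ✓ → 1
bin=N64: ✓ → 1
bin=N67: ✓ → 1
bin=N91: ✗
bin=N42: ✗
bin=N14: ✓ → 1
bin=N29: ✗
bin=N84: ✓ → 1
a1_count = COUNT(1, 1, 1, 1, 1) = 5
—
[a1_avg: aisle = 'A1' OR hazmat = 1]
bin=N21: ✗
bin=N92: ✓ → 193
bin=N26: ✗
bin=N64: ✓ → 636
bin=N67: ✓ → 490
bin=N91: ✗
bin=N42: ✗
bin=N14: ✓ → 348
bin=N29: ✗
bin=N84: ✓ → 332
a1_avg = (193 + 636 + 490 + 348 + 332) / 5 = 399.8
—
[b2_avg: aisle <> 'B2' AND weight BETWEEN 6 AND 44]
bin=N21: ✓ → 279
bin=N92: ✓ → 193
bin=N26: ✓ → 793
bin=N64: ✓ → 636
bin=N67: ✓ → 490
bin=N91: ✗
bin=N42: ✓ → 342
bin=N14: ✓ → 348
bin=N29: ✗
bin=N84: ✓ → 332
b2_avg = (279 + 193 + 793 + 636 + 490 + 342 + 348 + 332) / 8 = 426.625

a1_count=5, a1_avg=399.8, b2_avg=426.625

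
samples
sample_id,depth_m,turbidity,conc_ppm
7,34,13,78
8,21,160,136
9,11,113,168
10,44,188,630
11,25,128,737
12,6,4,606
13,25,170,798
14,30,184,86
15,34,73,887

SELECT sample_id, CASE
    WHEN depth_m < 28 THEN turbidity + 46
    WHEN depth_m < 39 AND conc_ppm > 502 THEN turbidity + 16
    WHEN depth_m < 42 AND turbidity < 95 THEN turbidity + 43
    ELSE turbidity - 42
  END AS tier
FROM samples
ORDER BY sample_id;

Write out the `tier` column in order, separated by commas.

sample_id=7: depth_m < 42 AND turbidity < 95 → 56
sample_id=8: depth_m < 28 → 206
sample_id=9: depth_m < 28 → 159
sample_id=10: ELSE → 146
sample_id=11: depth_m < 28 → 174
sample_id=12: depth_m < 28 → 50
sample_id=13: depth_m < 28 → 216
sample_id=14: ELSE → 142
sample_id=15: depth_m < 39 AND conc_ppm > 502 → 89

56, 206, 159, 146, 174, 50, 216, 142, 89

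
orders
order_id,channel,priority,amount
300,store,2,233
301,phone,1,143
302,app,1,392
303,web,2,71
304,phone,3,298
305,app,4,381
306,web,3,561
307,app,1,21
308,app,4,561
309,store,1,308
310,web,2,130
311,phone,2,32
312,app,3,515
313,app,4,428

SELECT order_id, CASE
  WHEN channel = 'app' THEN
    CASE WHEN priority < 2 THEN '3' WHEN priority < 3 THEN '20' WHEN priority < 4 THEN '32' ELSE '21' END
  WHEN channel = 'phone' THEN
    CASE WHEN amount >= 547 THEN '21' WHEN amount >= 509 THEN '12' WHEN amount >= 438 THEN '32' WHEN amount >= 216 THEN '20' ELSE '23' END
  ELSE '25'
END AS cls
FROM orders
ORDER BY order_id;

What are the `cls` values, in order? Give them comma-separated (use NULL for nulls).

order_id=300: channel='store' → outer ELSE → 25
order_id=301: channel='phone' → inner[ELSE] → 23
order_id=302: channel='app' → inner[priority < 2] → 3
order_id=303: channel='web' → outer ELSE → 25
order_id=304: channel='phone' → inner[amount >= 216] → 20
order_id=305: channel='app' → inner[ELSE] → 21
order_id=306: channel='web' → outer ELSE → 25
order_id=307: channel='app' → inner[priority < 2] → 3
order_id=308: channel='app' → inner[ELSE] → 21
order_id=309: channel='store' → outer ELSE → 25
order_id=310: channel='web' → outer ELSE → 25
order_id=311: channel='phone' → inner[ELSE] → 23
order_id=312: channel='app' → inner[priority < 4] → 32
order_id=313: channel='app' → inner[ELSE] → 21

25, 23, 3, 25, 20, 21, 25, 3, 21, 25, 25, 23, 32, 21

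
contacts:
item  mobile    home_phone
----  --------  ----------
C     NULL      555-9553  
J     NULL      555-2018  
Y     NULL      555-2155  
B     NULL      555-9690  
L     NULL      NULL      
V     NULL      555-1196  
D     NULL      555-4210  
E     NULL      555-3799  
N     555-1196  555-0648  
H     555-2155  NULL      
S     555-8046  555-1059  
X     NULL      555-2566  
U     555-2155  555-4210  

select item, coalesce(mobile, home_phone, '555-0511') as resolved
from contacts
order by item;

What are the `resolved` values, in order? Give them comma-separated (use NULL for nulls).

555-9690, 555-9553, 555-4210, 555-3799, 555-2155, 555-2018, 555-0511, 555-1196, 555-8046, 555-2155, 555-1196, 555-2566, 555-2155

item=B: mobile=NULL, home_phone=555-9690 → 555-9690
item=C: mobile=NULL, home_phone=555-9553 → 555-9553
item=D: mobile=NULL, home_phone=555-4210 → 555-4210
item=E: mobile=NULL, home_phone=555-3799 → 555-3799
item=H: mobile=555-2155 → 555-2155
item=J: mobile=NULL, home_phone=555-2018 → 555-2018
item=L: mobile=NULL, home_phone=NULL, → literal 555-0511 → 555-0511
item=N: mobile=555-1196 → 555-1196
item=S: mobile=555-8046 → 555-8046
item=U: mobile=555-2155 → 555-2155
item=V: mobile=NULL, home_phone=555-1196 → 555-1196
item=X: mobile=NULL, home_phone=555-2566 → 555-2566
item=Y: mobile=NULL, home_phone=555-2155 → 555-2155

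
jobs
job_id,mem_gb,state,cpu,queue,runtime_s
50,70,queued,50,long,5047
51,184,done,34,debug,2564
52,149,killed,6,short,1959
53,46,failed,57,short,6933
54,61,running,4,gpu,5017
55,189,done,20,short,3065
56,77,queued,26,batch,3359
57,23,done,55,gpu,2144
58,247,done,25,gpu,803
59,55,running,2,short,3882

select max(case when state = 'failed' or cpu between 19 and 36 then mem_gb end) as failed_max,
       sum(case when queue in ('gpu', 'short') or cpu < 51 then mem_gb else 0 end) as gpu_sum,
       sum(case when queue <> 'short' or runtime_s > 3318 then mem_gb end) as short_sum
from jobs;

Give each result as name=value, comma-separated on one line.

[failed_max: state = 'failed' or cpu between 19 and 36]
job_id=50: ✗
job_id=51: ✓ → 184
job_id=52: ✗
job_id=53: ✓ → 46
job_id=54: ✗
job_id=55: ✓ → 189
job_id=56: ✓ → 77
job_id=57: ✗
job_id=58: ✓ → 247
job_id=59: ✗
failed_max = MAX(184, 46, 189, 77, 247) = 247
—
[gpu_sum: queue in ('gpu', 'short') or cpu < 51]
job_id=50: ✓ → 70
job_id=51: ✓ → 184
job_id=52: ✓ → 149
job_id=53: ✓ → 46
job_id=54: ✓ → 61
job_id=55: ✓ → 189
job_id=56: ✓ → 77
job_id=57: ✓ → 23
job_id=58: ✓ → 247
job_id=59: ✓ → 55
gpu_sum = 70 + 184 + 149 + 46 + 61 + 189 + 77 + 23 + 247 + 55 = 1101
—
[short_sum: queue <> 'short' or runtime_s > 3318]
job_id=50: ✓ → 70
job_id=51: ✓ → 184
job_id=52: ✗
job_id=53: ✓ → 46
job_id=54: ✓ → 61
job_id=55: ✗
job_id=56: ✓ → 77
job_id=57: ✓ → 23
job_id=58: ✓ → 247
job_id=59: ✓ → 55
short_sum = 70 + 184 + 46 + 61 + 77 + 23 + 247 + 55 = 763

failed_max=247, gpu_sum=1101, short_sum=763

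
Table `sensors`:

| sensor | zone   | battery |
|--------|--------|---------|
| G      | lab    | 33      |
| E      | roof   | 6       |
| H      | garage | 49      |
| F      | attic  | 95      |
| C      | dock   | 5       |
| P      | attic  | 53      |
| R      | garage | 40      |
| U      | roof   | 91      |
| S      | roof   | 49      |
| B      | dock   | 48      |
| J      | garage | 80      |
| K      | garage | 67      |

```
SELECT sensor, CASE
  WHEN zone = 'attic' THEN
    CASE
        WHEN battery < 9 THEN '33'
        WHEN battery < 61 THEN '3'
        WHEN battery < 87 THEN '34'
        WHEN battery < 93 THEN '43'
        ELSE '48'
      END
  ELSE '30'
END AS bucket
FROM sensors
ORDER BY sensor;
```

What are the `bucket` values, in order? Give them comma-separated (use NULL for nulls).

30, 30, 30, 48, 30, 30, 30, 30, 3, 30, 30, 30

sensor=B: zone='dock' → outer ELSE → 30
sensor=C: zone='dock' → outer ELSE → 30
sensor=E: zone='roof' → outer ELSE → 30
sensor=F: zone='attic' → inner[ELSE] → 48
sensor=G: zone='lab' → outer ELSE → 30
sensor=H: zone='garage' → outer ELSE → 30
sensor=J: zone='garage' → outer ELSE → 30
sensor=K: zone='garage' → outer ELSE → 30
sensor=P: zone='attic' → inner[battery < 61] → 3
sensor=R: zone='garage' → outer ELSE → 30
sensor=S: zone='roof' → outer ELSE → 30
sensor=U: zone='roof' → outer ELSE → 30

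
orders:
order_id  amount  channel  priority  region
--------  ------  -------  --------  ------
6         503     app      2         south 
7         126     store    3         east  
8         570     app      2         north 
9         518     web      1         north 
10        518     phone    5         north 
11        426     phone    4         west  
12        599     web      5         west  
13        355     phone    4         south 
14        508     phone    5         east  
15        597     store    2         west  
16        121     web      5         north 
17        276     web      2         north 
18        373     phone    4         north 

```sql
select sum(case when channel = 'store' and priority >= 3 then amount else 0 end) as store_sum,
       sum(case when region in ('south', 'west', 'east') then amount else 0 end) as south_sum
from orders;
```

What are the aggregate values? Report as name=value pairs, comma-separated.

[store_sum: channel = 'store' and priority >= 3]
order_id=6: ✗
order_id=7: ✓ → 126
order_id=8: ✗
order_id=9: ✗
order_id=10: ✗
order_id=11: ✗
order_id=12: ✗
order_id=13: ✗
order_id=14: ✗
order_id=15: ✗
order_id=16: ✗
order_id=17: ✗
order_id=18: ✗
store_sum = 126
—
[south_sum: region in ('south', 'west', 'east')]
order_id=6: ✓ → 503
order_id=7: ✓ → 126
order_id=8: ✗
order_id=9: ✗
order_id=10: ✗
order_id=11: ✓ → 426
order_id=12: ✓ → 599
order_id=13: ✓ → 355
order_id=14: ✓ → 508
order_id=15: ✓ → 597
order_id=16: ✗
order_id=17: ✗
order_id=18: ✗
south_sum = 503 + 126 + 426 + 599 + 355 + 508 + 597 = 3114

store_sum=126, south_sum=3114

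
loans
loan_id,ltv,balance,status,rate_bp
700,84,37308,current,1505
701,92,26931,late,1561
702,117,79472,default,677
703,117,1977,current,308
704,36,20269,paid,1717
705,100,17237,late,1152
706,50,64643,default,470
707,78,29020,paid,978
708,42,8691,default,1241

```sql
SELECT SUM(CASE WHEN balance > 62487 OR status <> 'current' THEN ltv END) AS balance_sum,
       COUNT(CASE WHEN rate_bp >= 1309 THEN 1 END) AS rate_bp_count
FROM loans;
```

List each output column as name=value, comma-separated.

[balance_sum: balance > 62487 OR status <> 'current']
loan_id=700: ✗
loan_id=701: ✓ → 92
loan_id=702: ✓ → 117
loan_id=703: ✗
loan_id=704: ✓ → 36
loan_id=705: ✓ → 100
loan_id=706: ✓ → 50
loan_id=707: ✓ → 78
loan_id=708: ✓ → 42
balance_sum = 92 + 117 + 36 + 100 + 50 + 78 + 42 = 515
—
[rate_bp_count: rate_bp >= 1309]
loan_id=700: ✓ → 1
loan_id=701: ✓ → 1
loan_id=702: ✗
loan_id=703: ✗
loan_id=704: ✓ → 1
loan_id=705: ✗
loan_id=706: ✗
loan_id=707: ✗
loan_id=708: ✗
rate_bp_count = COUNT(1, 1, 1) = 3

balance_sum=515, rate_bp_count=3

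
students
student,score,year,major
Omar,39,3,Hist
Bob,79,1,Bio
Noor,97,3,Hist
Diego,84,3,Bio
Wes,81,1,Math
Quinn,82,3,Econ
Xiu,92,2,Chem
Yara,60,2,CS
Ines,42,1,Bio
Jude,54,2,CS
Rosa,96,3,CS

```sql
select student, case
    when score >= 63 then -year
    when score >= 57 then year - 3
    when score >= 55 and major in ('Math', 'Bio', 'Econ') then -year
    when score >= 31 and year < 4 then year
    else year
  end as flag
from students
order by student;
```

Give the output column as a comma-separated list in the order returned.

student=Bob: score >= 63 → -1
student=Diego: score >= 63 → -3
student=Ines: score >= 31 and year < 4 → 1
student=Jude: score >= 31 and year < 4 → 2
student=Noor: score >= 63 → -3
student=Omar: score >= 31 and year < 4 → 3
student=Quinn: score >= 63 → -3
student=Rosa: score >= 63 → -3
student=Wes: score >= 63 → -1
student=Xiu: score >= 63 → -2
student=Yara: score >= 57 → -1

-1, -3, 1, 2, -3, 3, -3, -3, -1, -2, -1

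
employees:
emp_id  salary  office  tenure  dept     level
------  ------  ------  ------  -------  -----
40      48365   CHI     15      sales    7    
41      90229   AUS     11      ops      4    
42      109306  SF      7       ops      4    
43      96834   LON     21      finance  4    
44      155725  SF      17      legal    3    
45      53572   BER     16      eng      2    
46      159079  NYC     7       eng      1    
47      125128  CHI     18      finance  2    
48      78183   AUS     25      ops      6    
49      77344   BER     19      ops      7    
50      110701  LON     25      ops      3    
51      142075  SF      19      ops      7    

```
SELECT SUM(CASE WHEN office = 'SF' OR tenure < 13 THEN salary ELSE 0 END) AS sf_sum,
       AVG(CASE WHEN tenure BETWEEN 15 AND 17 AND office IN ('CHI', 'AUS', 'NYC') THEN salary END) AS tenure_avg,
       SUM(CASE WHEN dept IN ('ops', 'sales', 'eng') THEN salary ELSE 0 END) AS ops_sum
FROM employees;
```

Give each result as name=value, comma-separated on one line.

[sf_sum: office = 'SF' OR tenure < 13]
emp_id=40: ✗
emp_id=41: ✓ → 90229
emp_id=42: ✓ → 109306
emp_id=43: ✗
emp_id=44: ✓ → 155725
emp_id=45: ✗
emp_id=46: ✓ → 159079
emp_id=47: ✗
emp_id=48: ✗
emp_id=49: ✗
emp_id=50: ✗
emp_id=51: ✓ → 142075
sf_sum = 90229 + 109306 + 155725 + 159079 + 142075 = 656414
—
[tenure_avg: tenure BETWEEN 15 AND 17 AND office IN ('CHI', 'AUS', 'NYC')]
emp_id=40: ✓ → 48365
emp_id=41: ✗
emp_id=42: ✗
emp_id=43: ✗
emp_id=44: ✗
emp_id=45: ✗
emp_id=46: ✗
emp_id=47: ✗
emp_id=48: ✗
emp_id=49: ✗
emp_id=50: ✗
emp_id=51: ✗
tenure_avg = 48365
—
[ops_sum: dept IN ('ops', 'sales', 'eng')]
emp_id=40: ✓ → 48365
emp_id=41: ✓ → 90229
emp_id=42: ✓ → 109306
emp_id=43: ✗
emp_id=44: ✗
emp_id=45: ✓ → 53572
emp_id=46: ✓ → 159079
emp_id=47: ✗
emp_id=48: ✓ → 78183
emp_id=49: ✓ → 77344
emp_id=50: ✓ → 110701
emp_id=51: ✓ → 142075
ops_sum = 48365 + 90229 + 109306 + 53572 + 159079 + 78183 + 77344 + 110701 + 142075 = 868854

sf_sum=656414, tenure_avg=48365, ops_sum=868854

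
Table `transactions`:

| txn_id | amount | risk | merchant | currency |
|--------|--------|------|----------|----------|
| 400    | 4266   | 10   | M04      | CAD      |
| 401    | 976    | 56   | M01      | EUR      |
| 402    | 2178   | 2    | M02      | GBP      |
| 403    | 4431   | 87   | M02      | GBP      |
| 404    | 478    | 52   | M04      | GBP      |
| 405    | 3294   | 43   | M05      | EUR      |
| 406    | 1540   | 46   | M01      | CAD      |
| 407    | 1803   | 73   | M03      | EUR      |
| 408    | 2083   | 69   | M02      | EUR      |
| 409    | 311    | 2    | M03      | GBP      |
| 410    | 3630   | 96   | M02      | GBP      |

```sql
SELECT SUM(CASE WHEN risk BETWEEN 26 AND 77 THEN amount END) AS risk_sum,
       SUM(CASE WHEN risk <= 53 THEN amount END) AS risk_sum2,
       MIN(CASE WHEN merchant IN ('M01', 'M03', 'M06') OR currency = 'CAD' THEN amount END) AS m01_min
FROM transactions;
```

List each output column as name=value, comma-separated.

[risk_sum: risk BETWEEN 26 AND 77]
txn_id=400: ✗
txn_id=401: ✓ → 976
txn_id=402: ✗
txn_id=403: ✗
txn_id=404: ✓ → 478
txn_id=405: ✓ → 3294
txn_id=406: ✓ → 1540
txn_id=407: ✓ → 1803
txn_id=408: ✓ → 2083
txn_id=409: ✗
txn_id=410: ✗
risk_sum = 976 + 478 + 3294 + 1540 + 1803 + 2083 = 10174
—
[risk_sum2: risk <= 53]
txn_id=400: ✓ → 4266
txn_id=401: ✗
txn_id=402: ✓ → 2178
txn_id=403: ✗
txn_id=404: ✓ → 478
txn_id=405: ✓ → 3294
txn_id=406: ✓ → 1540
txn_id=407: ✗
txn_id=408: ✗
txn_id=409: ✓ → 311
txn_id=410: ✗
risk_sum2 = 4266 + 2178 + 478 + 3294 + 1540 + 311 = 12067
—
[m01_min: merchant IN ('M01', 'M03', 'M06') OR currency = 'CAD']
txn_id=400: ✓ → 4266
txn_id=401: ✓ → 976
txn_id=402: ✗
txn_id=403: ✗
txn_id=404: ✗
txn_id=405: ✗
txn_id=406: ✓ → 1540
txn_id=407: ✓ → 1803
txn_id=408: ✗
txn_id=409: ✓ → 311
txn_id=410: ✗
m01_min = MIN(4266, 976, 1540, 1803, 311) = 311

risk_sum=10174, risk_sum2=12067, m01_min=311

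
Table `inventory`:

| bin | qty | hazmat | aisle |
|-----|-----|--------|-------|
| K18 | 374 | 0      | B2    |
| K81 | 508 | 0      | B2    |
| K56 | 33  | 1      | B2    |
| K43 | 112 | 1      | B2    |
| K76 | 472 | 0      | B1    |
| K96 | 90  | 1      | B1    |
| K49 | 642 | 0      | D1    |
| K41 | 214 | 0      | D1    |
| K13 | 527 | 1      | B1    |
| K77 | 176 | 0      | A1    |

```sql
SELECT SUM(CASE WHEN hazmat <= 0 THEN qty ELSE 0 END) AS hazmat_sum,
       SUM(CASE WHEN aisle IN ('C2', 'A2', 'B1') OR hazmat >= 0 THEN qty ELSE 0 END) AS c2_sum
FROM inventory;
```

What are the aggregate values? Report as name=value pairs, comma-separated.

[hazmat_sum: hazmat <= 0]
bin=K18: ✓ → 374
bin=K81: ✓ → 508
bin=K56: ✗
bin=K43: ✗
bin=K76: ✓ → 472
bin=K96: ✗
bin=K49: ✓ → 642
bin=K41: ✓ → 214
bin=K13: ✗
bin=K77: ✓ → 176
hazmat_sum = 374 + 508 + 472 + 642 + 214 + 176 = 2386
—
[c2_sum: aisle IN ('C2', 'A2', 'B1') OR hazmat >= 0]
bin=K18: ✓ → 374
bin=K81: ✓ → 508
bin=K56: ✓ → 33
bin=K43: ✓ → 112
bin=K76: ✓ → 472
bin=K96: ✓ → 90
bin=K49: ✓ → 642
bin=K41: ✓ → 214
bin=K13: ✓ → 527
bin=K77: ✓ → 176
c2_sum = 374 + 508 + 33 + 112 + 472 + 90 + 642 + 214 + 527 + 176 = 3148

hazmat_sum=2386, c2_sum=3148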